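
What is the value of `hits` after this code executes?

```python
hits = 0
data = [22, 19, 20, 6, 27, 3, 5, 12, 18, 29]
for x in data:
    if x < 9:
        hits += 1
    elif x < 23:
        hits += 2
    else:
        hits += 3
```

Let's trace through this code step by step.

Initialize: hits = 0
Initialize: data = [22, 19, 20, 6, 27, 3, 5, 12, 18, 29]
Entering loop: for x in data:

After execution: hits = 19
19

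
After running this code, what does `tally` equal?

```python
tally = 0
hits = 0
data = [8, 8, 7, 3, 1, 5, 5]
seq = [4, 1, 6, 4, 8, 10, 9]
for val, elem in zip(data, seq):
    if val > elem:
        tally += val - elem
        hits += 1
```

Let's trace through this code step by step.

Initialize: tally = 0
Initialize: hits = 0
Initialize: data = [8, 8, 7, 3, 1, 5, 5]
Initialize: seq = [4, 1, 6, 4, 8, 10, 9]
Entering loop: for val, elem in zip(data, seq):

After execution: tally = 12
12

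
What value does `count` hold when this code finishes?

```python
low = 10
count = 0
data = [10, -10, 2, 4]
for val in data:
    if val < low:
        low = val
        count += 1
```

Let's trace through this code step by step.

Initialize: low = 10
Initialize: count = 0
Initialize: data = [10, -10, 2, 4]
Entering loop: for val in data:

After execution: count = 1
1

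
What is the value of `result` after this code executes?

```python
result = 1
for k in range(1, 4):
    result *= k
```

Let's trace through this code step by step.

Initialize: result = 1
Entering loop: for k in range(1, 4):

After execution: result = 6
6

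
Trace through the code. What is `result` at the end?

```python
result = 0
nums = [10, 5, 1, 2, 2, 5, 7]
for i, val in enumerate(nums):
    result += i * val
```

Let's trace through this code step by step.

Initialize: result = 0
Initialize: nums = [10, 5, 1, 2, 2, 5, 7]
Entering loop: for i, val in enumerate(nums):

After execution: result = 88
88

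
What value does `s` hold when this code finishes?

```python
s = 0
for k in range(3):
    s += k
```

Let's trace through this code step by step.

Initialize: s = 0
Entering loop: for k in range(3):

After execution: s = 3
3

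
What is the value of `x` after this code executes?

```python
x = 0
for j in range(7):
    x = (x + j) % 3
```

Let's trace through this code step by step.

Initialize: x = 0
Entering loop: for j in range(7):

After execution: x = 0
0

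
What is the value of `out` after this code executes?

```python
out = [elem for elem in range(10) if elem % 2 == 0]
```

Let's trace through this code step by step.

Initialize: out = [elem for elem in range(10) if elem % 2 == 0]

After execution: out = [0, 2, 4, 6, 8]
[0, 2, 4, 6, 8]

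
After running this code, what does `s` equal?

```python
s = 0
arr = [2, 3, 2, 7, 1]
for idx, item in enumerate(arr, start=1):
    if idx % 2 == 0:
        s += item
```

Let's trace through this code step by step.

Initialize: s = 0
Initialize: arr = [2, 3, 2, 7, 1]
Entering loop: for idx, item in enumerate(arr, start=1):

After execution: s = 10
10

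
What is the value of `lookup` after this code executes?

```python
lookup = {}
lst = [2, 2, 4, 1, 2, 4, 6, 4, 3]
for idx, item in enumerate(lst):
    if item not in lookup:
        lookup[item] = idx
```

Let's trace through this code step by step.

Initialize: lookup = {}
Initialize: lst = [2, 2, 4, 1, 2, 4, 6, 4, 3]
Entering loop: for idx, item in enumerate(lst):

After execution: lookup = {2: 0, 4: 2, 1: 3, 6: 6, 3: 8}
{2: 0, 4: 2, 1: 3, 6: 6, 3: 8}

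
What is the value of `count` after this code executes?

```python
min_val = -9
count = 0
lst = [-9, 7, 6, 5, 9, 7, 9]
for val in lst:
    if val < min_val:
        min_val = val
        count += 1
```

Let's trace through this code step by step.

Initialize: min_val = -9
Initialize: count = 0
Initialize: lst = [-9, 7, 6, 5, 9, 7, 9]
Entering loop: for val in lst:

After execution: count = 0
0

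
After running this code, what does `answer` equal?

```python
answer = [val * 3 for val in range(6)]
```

Let's trace through this code step by step.

Initialize: answer = [val * 3 for val in range(6)]

After execution: answer = [0, 3, 6, 9, 12, 15]
[0, 3, 6, 9, 12, 15]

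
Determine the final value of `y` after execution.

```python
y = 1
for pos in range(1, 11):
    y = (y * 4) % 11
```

Let's trace through this code step by step.

Initialize: y = 1
Entering loop: for pos in range(1, 11):

After execution: y = 1
1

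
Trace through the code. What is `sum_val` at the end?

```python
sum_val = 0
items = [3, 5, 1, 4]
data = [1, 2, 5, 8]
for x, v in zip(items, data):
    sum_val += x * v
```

Let's trace through this code step by step.

Initialize: sum_val = 0
Initialize: items = [3, 5, 1, 4]
Initialize: data = [1, 2, 5, 8]
Entering loop: for x, v in zip(items, data):

After execution: sum_val = 50
50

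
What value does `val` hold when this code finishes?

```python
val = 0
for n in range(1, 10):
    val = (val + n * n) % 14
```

Let's trace through this code step by step.

Initialize: val = 0
Entering loop: for n in range(1, 10):

After execution: val = 5
5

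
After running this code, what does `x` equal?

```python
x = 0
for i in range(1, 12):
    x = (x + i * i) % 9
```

Let's trace through this code step by step.

Initialize: x = 0
Entering loop: for i in range(1, 12):

After execution: x = 2
2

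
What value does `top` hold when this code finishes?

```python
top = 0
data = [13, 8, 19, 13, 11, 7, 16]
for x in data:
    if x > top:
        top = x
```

Let's trace through this code step by step.

Initialize: top = 0
Initialize: data = [13, 8, 19, 13, 11, 7, 16]
Entering loop: for x in data:

After execution: top = 19
19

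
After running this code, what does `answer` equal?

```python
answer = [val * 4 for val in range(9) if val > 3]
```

Let's trace through this code step by step.

Initialize: answer = [val * 4 for val in range(9) if val > 3]

After execution: answer = [16, 20, 24, 28, 32]
[16, 20, 24, 28, 32]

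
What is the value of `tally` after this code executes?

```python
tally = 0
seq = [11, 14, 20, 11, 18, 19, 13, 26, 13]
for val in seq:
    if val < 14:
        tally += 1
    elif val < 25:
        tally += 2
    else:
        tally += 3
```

Let's trace through this code step by step.

Initialize: tally = 0
Initialize: seq = [11, 14, 20, 11, 18, 19, 13, 26, 13]
Entering loop: for val in seq:

After execution: tally = 15
15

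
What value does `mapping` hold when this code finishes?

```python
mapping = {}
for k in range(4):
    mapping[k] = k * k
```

Let's trace through this code step by step.

Initialize: mapping = {}
Entering loop: for k in range(4):

After execution: mapping = {0: 0, 1: 1, 2: 4, 3: 9}
{0: 0, 1: 1, 2: 4, 3: 9}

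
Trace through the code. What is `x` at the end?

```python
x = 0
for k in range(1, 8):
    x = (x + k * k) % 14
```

Let's trace through this code step by step.

Initialize: x = 0
Entering loop: for k in range(1, 8):

After execution: x = 0
0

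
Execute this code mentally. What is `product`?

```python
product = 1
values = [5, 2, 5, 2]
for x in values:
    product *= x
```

Let's trace through this code step by step.

Initialize: product = 1
Initialize: values = [5, 2, 5, 2]
Entering loop: for x in values:

After execution: product = 100
100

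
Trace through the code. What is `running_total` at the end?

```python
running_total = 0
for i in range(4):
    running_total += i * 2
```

Let's trace through this code step by step.

Initialize: running_total = 0
Entering loop: for i in range(4):

After execution: running_total = 12
12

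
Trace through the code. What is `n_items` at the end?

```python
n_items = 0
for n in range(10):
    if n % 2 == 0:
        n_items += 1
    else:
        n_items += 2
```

Let's trace through this code step by step.

Initialize: n_items = 0
Entering loop: for n in range(10):

After execution: n_items = 15
15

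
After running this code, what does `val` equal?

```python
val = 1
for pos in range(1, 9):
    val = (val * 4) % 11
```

Let's trace through this code step by step.

Initialize: val = 1
Entering loop: for pos in range(1, 9):

After execution: val = 9
9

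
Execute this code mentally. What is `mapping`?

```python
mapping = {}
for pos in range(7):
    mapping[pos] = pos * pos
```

Let's trace through this code step by step.

Initialize: mapping = {}
Entering loop: for pos in range(7):

After execution: mapping = {0: 0, 1: 1, 2: 4, 3: 9, 4: 16, 5: 25, 6: 36}
{0: 0, 1: 1, 2: 4, 3: 9, 4: 16, 5: 25, 6: 36}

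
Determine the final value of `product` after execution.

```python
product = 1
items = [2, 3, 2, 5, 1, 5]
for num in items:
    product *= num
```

Let's trace through this code step by step.

Initialize: product = 1
Initialize: items = [2, 3, 2, 5, 1, 5]
Entering loop: for num in items:

After execution: product = 300
300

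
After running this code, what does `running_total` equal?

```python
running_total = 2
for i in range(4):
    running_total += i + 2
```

Let's trace through this code step by step.

Initialize: running_total = 2
Entering loop: for i in range(4):

After execution: running_total = 16
16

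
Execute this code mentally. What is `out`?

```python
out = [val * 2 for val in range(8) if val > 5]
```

Let's trace through this code step by step.

Initialize: out = [val * 2 for val in range(8) if val > 5]

After execution: out = [12, 14]
[12, 14]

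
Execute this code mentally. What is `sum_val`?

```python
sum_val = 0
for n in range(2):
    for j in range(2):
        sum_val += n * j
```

Let's trace through this code step by step.

Initialize: sum_val = 0
Entering loop: for n in range(2):

After execution: sum_val = 1
1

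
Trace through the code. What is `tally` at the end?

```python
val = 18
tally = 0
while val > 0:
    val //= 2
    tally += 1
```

Let's trace through this code step by step.

Initialize: val = 18
Initialize: tally = 0
Entering loop: while val > 0:

After execution: tally = 5
5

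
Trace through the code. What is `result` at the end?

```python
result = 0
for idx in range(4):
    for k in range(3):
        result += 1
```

Let's trace through this code step by step.

Initialize: result = 0
Entering loop: for idx in range(4):

After execution: result = 12
12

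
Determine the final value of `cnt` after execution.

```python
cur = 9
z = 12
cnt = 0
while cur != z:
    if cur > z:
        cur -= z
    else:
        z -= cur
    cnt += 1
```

Let's trace through this code step by step.

Initialize: cur = 9
Initialize: z = 12
Initialize: cnt = 0
Entering loop: while cur != z:

After execution: cnt = 3
3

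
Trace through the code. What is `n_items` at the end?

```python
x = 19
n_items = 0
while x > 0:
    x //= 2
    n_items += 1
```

Let's trace through this code step by step.

Initialize: x = 19
Initialize: n_items = 0
Entering loop: while x > 0:

After execution: n_items = 5
5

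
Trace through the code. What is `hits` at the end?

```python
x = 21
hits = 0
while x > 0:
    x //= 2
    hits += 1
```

Let's trace through this code step by step.

Initialize: x = 21
Initialize: hits = 0
Entering loop: while x > 0:

After execution: hits = 5
5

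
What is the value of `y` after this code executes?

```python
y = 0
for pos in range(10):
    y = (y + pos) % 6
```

Let's trace through this code step by step.

Initialize: y = 0
Entering loop: for pos in range(10):

After execution: y = 3
3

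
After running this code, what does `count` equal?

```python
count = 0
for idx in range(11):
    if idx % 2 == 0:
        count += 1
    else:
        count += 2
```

Let's trace through this code step by step.

Initialize: count = 0
Entering loop: for idx in range(11):

After execution: count = 16
16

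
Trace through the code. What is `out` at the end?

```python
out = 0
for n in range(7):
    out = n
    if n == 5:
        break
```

Let's trace through this code step by step.

Initialize: out = 0
Entering loop: for n in range(7):

After execution: out = 5
5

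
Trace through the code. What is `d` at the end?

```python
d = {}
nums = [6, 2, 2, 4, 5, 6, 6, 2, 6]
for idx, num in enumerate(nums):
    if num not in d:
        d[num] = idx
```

Let's trace through this code step by step.

Initialize: d = {}
Initialize: nums = [6, 2, 2, 4, 5, 6, 6, 2, 6]
Entering loop: for idx, num in enumerate(nums):

After execution: d = {6: 0, 2: 1, 4: 3, 5: 4}
{6: 0, 2: 1, 4: 3, 5: 4}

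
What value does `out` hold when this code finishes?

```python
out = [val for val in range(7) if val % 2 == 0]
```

Let's trace through this code step by step.

Initialize: out = [val for val in range(7) if val % 2 == 0]

After execution: out = [0, 2, 4, 6]
[0, 2, 4, 6]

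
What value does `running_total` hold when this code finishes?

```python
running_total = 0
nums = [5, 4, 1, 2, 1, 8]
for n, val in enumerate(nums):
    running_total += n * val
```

Let's trace through this code step by step.

Initialize: running_total = 0
Initialize: nums = [5, 4, 1, 2, 1, 8]
Entering loop: for n, val in enumerate(nums):

After execution: running_total = 56
56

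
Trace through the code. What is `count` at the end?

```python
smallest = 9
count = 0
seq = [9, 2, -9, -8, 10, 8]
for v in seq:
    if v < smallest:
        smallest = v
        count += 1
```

Let's trace through this code step by step.

Initialize: smallest = 9
Initialize: count = 0
Initialize: seq = [9, 2, -9, -8, 10, 8]
Entering loop: for v in seq:

After execution: count = 2
2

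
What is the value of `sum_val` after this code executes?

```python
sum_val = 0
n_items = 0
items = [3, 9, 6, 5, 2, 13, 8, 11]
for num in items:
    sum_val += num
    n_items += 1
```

Let's trace through this code step by step.

Initialize: sum_val = 0
Initialize: n_items = 0
Initialize: items = [3, 9, 6, 5, 2, 13, 8, 11]
Entering loop: for num in items:

After execution: sum_val = 57
57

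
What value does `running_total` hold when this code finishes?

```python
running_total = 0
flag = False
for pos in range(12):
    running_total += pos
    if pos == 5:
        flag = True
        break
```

Let's trace through this code step by step.

Initialize: running_total = 0
Initialize: flag = False
Entering loop: for pos in range(12):

After execution: running_total = 15
15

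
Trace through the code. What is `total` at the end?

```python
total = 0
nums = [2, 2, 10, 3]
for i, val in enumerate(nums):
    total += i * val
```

Let's trace through this code step by step.

Initialize: total = 0
Initialize: nums = [2, 2, 10, 3]
Entering loop: for i, val in enumerate(nums):

After execution: total = 31
31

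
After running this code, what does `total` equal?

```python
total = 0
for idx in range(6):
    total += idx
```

Let's trace through this code step by step.

Initialize: total = 0
Entering loop: for idx in range(6):

After execution: total = 15
15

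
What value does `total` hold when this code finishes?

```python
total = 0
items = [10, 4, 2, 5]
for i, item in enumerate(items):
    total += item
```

Let's trace through this code step by step.

Initialize: total = 0
Initialize: items = [10, 4, 2, 5]
Entering loop: for i, item in enumerate(items):

After execution: total = 21
21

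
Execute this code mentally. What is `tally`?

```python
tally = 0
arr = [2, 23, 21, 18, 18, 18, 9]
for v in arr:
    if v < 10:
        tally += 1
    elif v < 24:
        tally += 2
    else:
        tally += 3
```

Let's trace through this code step by step.

Initialize: tally = 0
Initialize: arr = [2, 23, 21, 18, 18, 18, 9]
Entering loop: for v in arr:

After execution: tally = 12
12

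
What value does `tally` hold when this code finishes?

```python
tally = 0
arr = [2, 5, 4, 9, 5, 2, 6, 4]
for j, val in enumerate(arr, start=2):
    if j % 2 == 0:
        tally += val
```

Let's trace through this code step by step.

Initialize: tally = 0
Initialize: arr = [2, 5, 4, 9, 5, 2, 6, 4]
Entering loop: for j, val in enumerate(arr, start=2):

After execution: tally = 17
17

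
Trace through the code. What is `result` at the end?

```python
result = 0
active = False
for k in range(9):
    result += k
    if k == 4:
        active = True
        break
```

Let's trace through this code step by step.

Initialize: result = 0
Initialize: active = False
Entering loop: for k in range(9):

After execution: result = 10
10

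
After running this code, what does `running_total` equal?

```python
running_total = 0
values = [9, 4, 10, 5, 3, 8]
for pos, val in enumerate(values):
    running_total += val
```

Let's trace through this code step by step.

Initialize: running_total = 0
Initialize: values = [9, 4, 10, 5, 3, 8]
Entering loop: for pos, val in enumerate(values):

After execution: running_total = 39
39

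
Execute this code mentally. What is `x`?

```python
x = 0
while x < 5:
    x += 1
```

Let's trace through this code step by step.

Initialize: x = 0
Entering loop: while x < 5:

After execution: x = 5
5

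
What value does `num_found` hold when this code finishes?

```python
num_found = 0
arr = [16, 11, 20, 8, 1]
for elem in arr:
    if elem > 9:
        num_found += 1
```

Let's trace through this code step by step.

Initialize: num_found = 0
Initialize: arr = [16, 11, 20, 8, 1]
Entering loop: for elem in arr:

After execution: num_found = 3
3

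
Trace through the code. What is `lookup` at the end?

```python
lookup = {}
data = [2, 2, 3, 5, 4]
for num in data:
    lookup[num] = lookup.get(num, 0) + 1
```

Let's trace through this code step by step.

Initialize: lookup = {}
Initialize: data = [2, 2, 3, 5, 4]
Entering loop: for num in data:

After execution: lookup = {2: 2, 3: 1, 5: 1, 4: 1}
{2: 2, 3: 1, 5: 1, 4: 1}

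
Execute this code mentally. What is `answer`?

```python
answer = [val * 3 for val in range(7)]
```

Let's trace through this code step by step.

Initialize: answer = [val * 3 for val in range(7)]

After execution: answer = [0, 3, 6, 9, 12, 15, 18]
[0, 3, 6, 9, 12, 15, 18]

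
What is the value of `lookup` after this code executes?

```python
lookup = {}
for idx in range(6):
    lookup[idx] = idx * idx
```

Let's trace through this code step by step.

Initialize: lookup = {}
Entering loop: for idx in range(6):

After execution: lookup = {0: 0, 1: 1, 2: 4, 3: 9, 4: 16, 5: 25}
{0: 0, 1: 1, 2: 4, 3: 9, 4: 16, 5: 25}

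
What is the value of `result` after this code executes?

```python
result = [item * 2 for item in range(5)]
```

Let's trace through this code step by step.

Initialize: result = [item * 2 for item in range(5)]

After execution: result = [0, 2, 4, 6, 8]
[0, 2, 4, 6, 8]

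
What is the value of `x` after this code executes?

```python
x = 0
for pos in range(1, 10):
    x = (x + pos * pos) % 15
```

Let's trace through this code step by step.

Initialize: x = 0
Entering loop: for pos in range(1, 10):

After execution: x = 0
0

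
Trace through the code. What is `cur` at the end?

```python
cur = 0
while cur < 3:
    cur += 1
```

Let's trace through this code step by step.

Initialize: cur = 0
Entering loop: while cur < 3:

After execution: cur = 3
3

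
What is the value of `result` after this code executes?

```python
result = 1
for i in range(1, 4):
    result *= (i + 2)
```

Let's trace through this code step by step.

Initialize: result = 1
Entering loop: for i in range(1, 4):

After execution: result = 60
60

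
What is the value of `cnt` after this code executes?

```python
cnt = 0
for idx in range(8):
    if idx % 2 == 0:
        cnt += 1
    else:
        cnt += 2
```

Let's trace through this code step by step.

Initialize: cnt = 0
Entering loop: for idx in range(8):

After execution: cnt = 12
12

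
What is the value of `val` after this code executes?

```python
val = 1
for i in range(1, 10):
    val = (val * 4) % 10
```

Let's trace through this code step by step.

Initialize: val = 1
Entering loop: for i in range(1, 10):

After execution: val = 4
4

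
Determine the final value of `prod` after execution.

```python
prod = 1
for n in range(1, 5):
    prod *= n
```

Let's trace through this code step by step.

Initialize: prod = 1
Entering loop: for n in range(1, 5):

After execution: prod = 24
24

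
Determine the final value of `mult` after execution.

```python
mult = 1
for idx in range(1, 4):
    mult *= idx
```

Let's trace through this code step by step.

Initialize: mult = 1
Entering loop: for idx in range(1, 4):

After execution: mult = 6
6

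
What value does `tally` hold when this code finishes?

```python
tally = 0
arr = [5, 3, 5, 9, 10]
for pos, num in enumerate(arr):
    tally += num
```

Let's trace through this code step by step.

Initialize: tally = 0
Initialize: arr = [5, 3, 5, 9, 10]
Entering loop: for pos, num in enumerate(arr):

After execution: tally = 32
32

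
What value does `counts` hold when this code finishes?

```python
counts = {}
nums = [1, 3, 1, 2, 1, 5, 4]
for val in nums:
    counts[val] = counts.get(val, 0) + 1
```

Let's trace through this code step by step.

Initialize: counts = {}
Initialize: nums = [1, 3, 1, 2, 1, 5, 4]
Entering loop: for val in nums:

After execution: counts = {1: 3, 3: 1, 2: 1, 5: 1, 4: 1}
{1: 3, 3: 1, 2: 1, 5: 1, 4: 1}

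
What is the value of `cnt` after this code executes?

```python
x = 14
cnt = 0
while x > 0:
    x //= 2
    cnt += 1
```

Let's trace through this code step by step.

Initialize: x = 14
Initialize: cnt = 0
Entering loop: while x > 0:

After execution: cnt = 4
4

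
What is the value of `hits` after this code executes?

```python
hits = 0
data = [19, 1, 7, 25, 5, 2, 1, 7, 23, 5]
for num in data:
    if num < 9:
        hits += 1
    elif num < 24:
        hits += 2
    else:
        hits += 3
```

Let's trace through this code step by step.

Initialize: hits = 0
Initialize: data = [19, 1, 7, 25, 5, 2, 1, 7, 23, 5]
Entering loop: for num in data:

After execution: hits = 14
14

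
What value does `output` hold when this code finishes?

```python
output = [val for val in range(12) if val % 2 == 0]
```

Let's trace through this code step by step.

Initialize: output = [val for val in range(12) if val % 2 == 0]

After execution: output = [0, 2, 4, 6, 8, 10]
[0, 2, 4, 6, 8, 10]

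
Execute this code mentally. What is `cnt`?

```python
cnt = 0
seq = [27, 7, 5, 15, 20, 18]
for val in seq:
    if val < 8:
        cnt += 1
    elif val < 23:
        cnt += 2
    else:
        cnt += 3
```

Let's trace through this code step by step.

Initialize: cnt = 0
Initialize: seq = [27, 7, 5, 15, 20, 18]
Entering loop: for val in seq:

After execution: cnt = 11
11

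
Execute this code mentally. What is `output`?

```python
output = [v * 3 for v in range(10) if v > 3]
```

Let's trace through this code step by step.

Initialize: output = [v * 3 for v in range(10) if v > 3]

After execution: output = [12, 15, 18, 21, 24, 27]
[12, 15, 18, 21, 24, 27]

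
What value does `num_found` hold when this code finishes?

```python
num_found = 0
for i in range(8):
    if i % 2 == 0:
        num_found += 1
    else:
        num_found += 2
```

Let's trace through this code step by step.

Initialize: num_found = 0
Entering loop: for i in range(8):

After execution: num_found = 12
12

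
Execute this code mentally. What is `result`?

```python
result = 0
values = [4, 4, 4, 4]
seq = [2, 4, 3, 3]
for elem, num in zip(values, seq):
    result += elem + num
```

Let's trace through this code step by step.

Initialize: result = 0
Initialize: values = [4, 4, 4, 4]
Initialize: seq = [2, 4, 3, 3]
Entering loop: for elem, num in zip(values, seq):

After execution: result = 28
28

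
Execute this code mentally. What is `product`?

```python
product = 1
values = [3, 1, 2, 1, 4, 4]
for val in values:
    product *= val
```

Let's trace through this code step by step.

Initialize: product = 1
Initialize: values = [3, 1, 2, 1, 4, 4]
Entering loop: for val in values:

After execution: product = 96
96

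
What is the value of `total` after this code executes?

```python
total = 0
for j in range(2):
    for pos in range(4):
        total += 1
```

Let's trace through this code step by step.

Initialize: total = 0
Entering loop: for j in range(2):

After execution: total = 8
8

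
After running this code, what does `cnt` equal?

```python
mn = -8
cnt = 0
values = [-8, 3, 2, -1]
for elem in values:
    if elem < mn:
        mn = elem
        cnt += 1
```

Let's trace through this code step by step.

Initialize: mn = -8
Initialize: cnt = 0
Initialize: values = [-8, 3, 2, -1]
Entering loop: for elem in values:

After execution: cnt = 0
0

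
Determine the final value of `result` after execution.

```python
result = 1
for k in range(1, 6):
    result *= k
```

Let's trace through this code step by step.

Initialize: result = 1
Entering loop: for k in range(1, 6):

After execution: result = 120
120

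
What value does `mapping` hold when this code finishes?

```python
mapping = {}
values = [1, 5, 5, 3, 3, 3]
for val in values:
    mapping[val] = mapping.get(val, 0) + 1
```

Let's trace through this code step by step.

Initialize: mapping = {}
Initialize: values = [1, 5, 5, 3, 3, 3]
Entering loop: for val in values:

After execution: mapping = {1: 1, 5: 2, 3: 3}
{1: 1, 5: 2, 3: 3}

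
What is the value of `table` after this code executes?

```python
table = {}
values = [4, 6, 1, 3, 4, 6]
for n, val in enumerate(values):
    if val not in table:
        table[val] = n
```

Let's trace through this code step by step.

Initialize: table = {}
Initialize: values = [4, 6, 1, 3, 4, 6]
Entering loop: for n, val in enumerate(values):

After execution: table = {4: 0, 6: 1, 1: 2, 3: 3}
{4: 0, 6: 1, 1: 2, 3: 3}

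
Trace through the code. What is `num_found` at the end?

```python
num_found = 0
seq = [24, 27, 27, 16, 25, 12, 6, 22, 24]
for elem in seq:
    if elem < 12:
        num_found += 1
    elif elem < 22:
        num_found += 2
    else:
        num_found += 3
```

Let's trace through this code step by step.

Initialize: num_found = 0
Initialize: seq = [24, 27, 27, 16, 25, 12, 6, 22, 24]
Entering loop: for elem in seq:

After execution: num_found = 23
23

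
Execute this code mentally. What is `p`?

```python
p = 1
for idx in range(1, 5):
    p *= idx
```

Let's trace through this code step by step.

Initialize: p = 1
Entering loop: for idx in range(1, 5):

After execution: p = 24
24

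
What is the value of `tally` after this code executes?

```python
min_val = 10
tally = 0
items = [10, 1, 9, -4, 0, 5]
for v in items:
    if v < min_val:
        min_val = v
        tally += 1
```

Let's trace through this code step by step.

Initialize: min_val = 10
Initialize: tally = 0
Initialize: items = [10, 1, 9, -4, 0, 5]
Entering loop: for v in items:

After execution: tally = 2
2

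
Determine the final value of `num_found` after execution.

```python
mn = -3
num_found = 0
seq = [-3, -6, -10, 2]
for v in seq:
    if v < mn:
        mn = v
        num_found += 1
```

Let's trace through this code step by step.

Initialize: mn = -3
Initialize: num_found = 0
Initialize: seq = [-3, -6, -10, 2]
Entering loop: for v in seq:

After execution: num_found = 2
2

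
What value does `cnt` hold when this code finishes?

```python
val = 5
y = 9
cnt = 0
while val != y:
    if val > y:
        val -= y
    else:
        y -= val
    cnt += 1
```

Let's trace through this code step by step.

Initialize: val = 5
Initialize: y = 9
Initialize: cnt = 0
Entering loop: while val != y:

After execution: cnt = 5
5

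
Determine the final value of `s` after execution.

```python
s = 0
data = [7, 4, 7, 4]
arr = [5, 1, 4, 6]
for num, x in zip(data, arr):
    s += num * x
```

Let's trace through this code step by step.

Initialize: s = 0
Initialize: data = [7, 4, 7, 4]
Initialize: arr = [5, 1, 4, 6]
Entering loop: for num, x in zip(data, arr):

After execution: s = 91
91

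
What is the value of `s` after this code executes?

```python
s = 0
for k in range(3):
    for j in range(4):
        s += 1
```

Let's trace through this code step by step.

Initialize: s = 0
Entering loop: for k in range(3):

After execution: s = 12
12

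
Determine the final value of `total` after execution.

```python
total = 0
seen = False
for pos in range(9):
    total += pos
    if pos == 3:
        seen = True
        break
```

Let's trace through this code step by step.

Initialize: total = 0
Initialize: seen = False
Entering loop: for pos in range(9):

After execution: total = 6
6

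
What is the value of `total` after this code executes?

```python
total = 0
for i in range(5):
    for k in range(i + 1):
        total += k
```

Let's trace through this code step by step.

Initialize: total = 0
Entering loop: for i in range(5):

After execution: total = 20
20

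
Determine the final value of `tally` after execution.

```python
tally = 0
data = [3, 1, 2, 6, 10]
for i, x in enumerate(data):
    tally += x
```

Let's trace through this code step by step.

Initialize: tally = 0
Initialize: data = [3, 1, 2, 6, 10]
Entering loop: for i, x in enumerate(data):

After execution: tally = 22
22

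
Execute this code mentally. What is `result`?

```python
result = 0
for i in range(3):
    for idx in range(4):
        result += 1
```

Let's trace through this code step by step.

Initialize: result = 0
Entering loop: for i in range(3):

After execution: result = 12
12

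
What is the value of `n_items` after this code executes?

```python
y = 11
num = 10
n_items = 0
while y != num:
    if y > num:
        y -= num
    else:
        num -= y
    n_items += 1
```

Let's trace through this code step by step.

Initialize: y = 11
Initialize: num = 10
Initialize: n_items = 0
Entering loop: while y != num:

After execution: n_items = 10
10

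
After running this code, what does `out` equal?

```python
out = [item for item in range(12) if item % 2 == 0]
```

Let's trace through this code step by step.

Initialize: out = [item for item in range(12) if item % 2 == 0]

After execution: out = [0, 2, 4, 6, 8, 10]
[0, 2, 4, 6, 8, 10]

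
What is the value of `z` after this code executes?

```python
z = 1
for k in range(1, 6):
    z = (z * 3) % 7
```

Let's trace through this code step by step.

Initialize: z = 1
Entering loop: for k in range(1, 6):

After execution: z = 5
5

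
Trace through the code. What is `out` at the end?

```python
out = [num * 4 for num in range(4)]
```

Let's trace through this code step by step.

Initialize: out = [num * 4 for num in range(4)]

After execution: out = [0, 4, 8, 12]
[0, 4, 8, 12]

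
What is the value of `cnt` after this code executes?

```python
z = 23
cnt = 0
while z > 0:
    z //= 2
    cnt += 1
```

Let's trace through this code step by step.

Initialize: z = 23
Initialize: cnt = 0
Entering loop: while z > 0:

After execution: cnt = 5
5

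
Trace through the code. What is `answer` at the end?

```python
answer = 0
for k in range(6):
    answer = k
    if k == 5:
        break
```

Let's trace through this code step by step.

Initialize: answer = 0
Entering loop: for k in range(6):

After execution: answer = 5
5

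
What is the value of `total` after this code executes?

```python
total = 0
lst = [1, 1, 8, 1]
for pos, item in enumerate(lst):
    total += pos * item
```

Let's trace through this code step by step.

Initialize: total = 0
Initialize: lst = [1, 1, 8, 1]
Entering loop: for pos, item in enumerate(lst):

After execution: total = 20
20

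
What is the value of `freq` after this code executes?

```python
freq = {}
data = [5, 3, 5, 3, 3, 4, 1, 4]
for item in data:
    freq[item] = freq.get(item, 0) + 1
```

Let's trace through this code step by step.

Initialize: freq = {}
Initialize: data = [5, 3, 5, 3, 3, 4, 1, 4]
Entering loop: for item in data:

After execution: freq = {5: 2, 3: 3, 4: 2, 1: 1}
{5: 2, 3: 3, 4: 2, 1: 1}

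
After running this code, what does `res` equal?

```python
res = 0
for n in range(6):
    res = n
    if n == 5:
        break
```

Let's trace through this code step by step.

Initialize: res = 0
Entering loop: for n in range(6):

After execution: res = 5
5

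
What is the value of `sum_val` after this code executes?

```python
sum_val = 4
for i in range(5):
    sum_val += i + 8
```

Let's trace through this code step by step.

Initialize: sum_val = 4
Entering loop: for i in range(5):

After execution: sum_val = 54
54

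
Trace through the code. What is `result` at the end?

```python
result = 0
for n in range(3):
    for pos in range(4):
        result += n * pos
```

Let's trace through this code step by step.

Initialize: result = 0
Entering loop: for n in range(3):

After execution: result = 18
18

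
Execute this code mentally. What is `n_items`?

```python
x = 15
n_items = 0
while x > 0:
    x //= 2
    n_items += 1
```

Let's trace through this code step by step.

Initialize: x = 15
Initialize: n_items = 0
Entering loop: while x > 0:

After execution: n_items = 4
4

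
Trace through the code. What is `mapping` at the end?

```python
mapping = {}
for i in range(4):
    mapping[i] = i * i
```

Let's trace through this code step by step.

Initialize: mapping = {}
Entering loop: for i in range(4):

After execution: mapping = {0: 0, 1: 1, 2: 4, 3: 9}
{0: 0, 1: 1, 2: 4, 3: 9}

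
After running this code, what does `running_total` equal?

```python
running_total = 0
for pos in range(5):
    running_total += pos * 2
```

Let's trace through this code step by step.

Initialize: running_total = 0
Entering loop: for pos in range(5):

After execution: running_total = 20
20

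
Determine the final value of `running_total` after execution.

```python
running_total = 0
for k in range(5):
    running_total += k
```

Let's trace through this code step by step.

Initialize: running_total = 0
Entering loop: for k in range(5):

After execution: running_total = 10
10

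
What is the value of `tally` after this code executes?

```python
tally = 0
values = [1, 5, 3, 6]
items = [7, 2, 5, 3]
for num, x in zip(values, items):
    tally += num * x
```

Let's trace through this code step by step.

Initialize: tally = 0
Initialize: values = [1, 5, 3, 6]
Initialize: items = [7, 2, 5, 3]
Entering loop: for num, x in zip(values, items):

After execution: tally = 50
50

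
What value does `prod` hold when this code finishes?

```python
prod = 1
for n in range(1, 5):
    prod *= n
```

Let's trace through this code step by step.

Initialize: prod = 1
Entering loop: for n in range(1, 5):

After execution: prod = 24
24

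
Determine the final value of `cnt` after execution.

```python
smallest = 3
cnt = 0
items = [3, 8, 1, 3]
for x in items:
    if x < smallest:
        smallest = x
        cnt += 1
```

Let's trace through this code step by step.

Initialize: smallest = 3
Initialize: cnt = 0
Initialize: items = [3, 8, 1, 3]
Entering loop: for x in items:

After execution: cnt = 1
1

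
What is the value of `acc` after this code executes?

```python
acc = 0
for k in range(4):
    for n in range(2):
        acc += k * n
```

Let's trace through this code step by step.

Initialize: acc = 0
Entering loop: for k in range(4):

After execution: acc = 6
6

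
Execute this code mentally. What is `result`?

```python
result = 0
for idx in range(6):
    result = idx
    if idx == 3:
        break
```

Let's trace through this code step by step.

Initialize: result = 0
Entering loop: for idx in range(6):

After execution: result = 3
3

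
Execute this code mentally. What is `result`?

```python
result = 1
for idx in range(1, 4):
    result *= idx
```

Let's trace through this code step by step.

Initialize: result = 1
Entering loop: for idx in range(1, 4):

After execution: result = 6
6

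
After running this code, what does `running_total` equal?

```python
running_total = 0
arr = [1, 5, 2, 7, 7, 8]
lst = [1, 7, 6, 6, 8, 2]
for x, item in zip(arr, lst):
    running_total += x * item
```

Let's trace through this code step by step.

Initialize: running_total = 0
Initialize: arr = [1, 5, 2, 7, 7, 8]
Initialize: lst = [1, 7, 6, 6, 8, 2]
Entering loop: for x, item in zip(arr, lst):

After execution: running_total = 162
162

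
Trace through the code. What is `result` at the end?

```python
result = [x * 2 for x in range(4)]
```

Let's trace through this code step by step.

Initialize: result = [x * 2 for x in range(4)]

After execution: result = [0, 2, 4, 6]
[0, 2, 4, 6]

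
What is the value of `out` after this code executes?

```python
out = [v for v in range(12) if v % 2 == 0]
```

Let's trace through this code step by step.

Initialize: out = [v for v in range(12) if v % 2 == 0]

After execution: out = [0, 2, 4, 6, 8, 10]
[0, 2, 4, 6, 8, 10]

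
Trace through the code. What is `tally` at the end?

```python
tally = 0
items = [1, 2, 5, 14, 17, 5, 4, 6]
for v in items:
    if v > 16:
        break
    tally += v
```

Let's trace through this code step by step.

Initialize: tally = 0
Initialize: items = [1, 2, 5, 14, 17, 5, 4, 6]
Entering loop: for v in items:

After execution: tally = 22
22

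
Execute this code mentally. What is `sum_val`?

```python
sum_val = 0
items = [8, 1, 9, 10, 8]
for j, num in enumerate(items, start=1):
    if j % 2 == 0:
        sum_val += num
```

Let's trace through this code step by step.

Initialize: sum_val = 0
Initialize: items = [8, 1, 9, 10, 8]
Entering loop: for j, num in enumerate(items, start=1):

After execution: sum_val = 11
11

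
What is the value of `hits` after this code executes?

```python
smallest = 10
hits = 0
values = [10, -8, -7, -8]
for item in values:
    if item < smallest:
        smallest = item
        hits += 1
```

Let's trace through this code step by step.

Initialize: smallest = 10
Initialize: hits = 0
Initialize: values = [10, -8, -7, -8]
Entering loop: for item in values:

After execution: hits = 1
1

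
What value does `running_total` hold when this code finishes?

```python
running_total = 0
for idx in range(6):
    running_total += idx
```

Let's trace through this code step by step.

Initialize: running_total = 0
Entering loop: for idx in range(6):

After execution: running_total = 15
15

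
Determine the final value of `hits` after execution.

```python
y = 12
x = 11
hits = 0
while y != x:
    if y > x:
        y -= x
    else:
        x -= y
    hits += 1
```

Let's trace through this code step by step.

Initialize: y = 12
Initialize: x = 11
Initialize: hits = 0
Entering loop: while y != x:

After execution: hits = 11
11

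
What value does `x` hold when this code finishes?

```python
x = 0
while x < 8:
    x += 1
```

Let's trace through this code step by step.

Initialize: x = 0
Entering loop: while x < 8:

After execution: x = 8
8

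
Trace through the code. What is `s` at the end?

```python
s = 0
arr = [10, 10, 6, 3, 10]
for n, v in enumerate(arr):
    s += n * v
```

Let's trace through this code step by step.

Initialize: s = 0
Initialize: arr = [10, 10, 6, 3, 10]
Entering loop: for n, v in enumerate(arr):

After execution: s = 71
71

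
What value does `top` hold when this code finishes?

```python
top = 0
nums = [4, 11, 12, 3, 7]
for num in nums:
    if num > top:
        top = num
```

Let's trace through this code step by step.

Initialize: top = 0
Initialize: nums = [4, 11, 12, 3, 7]
Entering loop: for num in nums:

After execution: top = 12
12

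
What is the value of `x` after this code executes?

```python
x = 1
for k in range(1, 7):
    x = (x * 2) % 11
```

Let's trace through this code step by step.

Initialize: x = 1
Entering loop: for k in range(1, 7):

After execution: x = 9
9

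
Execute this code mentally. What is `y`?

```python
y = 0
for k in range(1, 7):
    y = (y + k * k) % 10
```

Let's trace through this code step by step.

Initialize: y = 0
Entering loop: for k in range(1, 7):

After execution: y = 1
1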